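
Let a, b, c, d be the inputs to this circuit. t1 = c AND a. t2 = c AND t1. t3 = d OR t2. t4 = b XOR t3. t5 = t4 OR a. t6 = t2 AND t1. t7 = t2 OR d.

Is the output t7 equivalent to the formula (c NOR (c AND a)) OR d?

t1 = c AND a
t2 = c AND t1 = c AND (c AND a)
t7 = t2 OR d = (c AND (c AND a)) OR d
At a=0, b=0, c=0, d=0: circuit gives 0, formula gives 1.

No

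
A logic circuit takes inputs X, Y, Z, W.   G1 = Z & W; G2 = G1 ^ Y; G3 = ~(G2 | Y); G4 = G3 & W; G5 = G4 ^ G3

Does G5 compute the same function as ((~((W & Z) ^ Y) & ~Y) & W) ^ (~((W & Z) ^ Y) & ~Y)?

G1 = Z & W
G2 = G1 ^ Y = (Z & W) ^ Y
G3 = ~(G2 | Y) = ~(((Z & W) ^ Y) | Y)
G4 = G3 & W = (~(((Z & W) ^ Y) | Y)) & W
G5 = G4 ^ G3 = ((~(((Z & W) ^ Y) | Y)) & W) ^ (~(((Z & W) ^ Y) | Y))
At X=0, Y=0, Z=0, W=1: circuit gives 0, formula gives 0.
At X=0, Y=0, Z=0, W=0: circuit gives 1, formula gives 1.
Agrees on all 16 inputs.

Yes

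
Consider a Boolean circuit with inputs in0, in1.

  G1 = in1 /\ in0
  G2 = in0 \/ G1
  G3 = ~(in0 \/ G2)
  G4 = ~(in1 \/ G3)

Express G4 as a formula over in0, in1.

G1 = in1 /\ in0
G2 = in0 \/ G1 = in0 \/ (in1 /\ in0)
G3 = ~(in0 \/ G2) = ~(in0 \/ (in0 \/ (in1 /\ in0)))
G4 = ~(in1 \/ G3) = ~(in1 \/ (~(in0 \/ (in0 \/ (in1 /\ in0)))))

~(in1 \/ (~(in0 \/ (in0 \/ (in1 /\ in0)))))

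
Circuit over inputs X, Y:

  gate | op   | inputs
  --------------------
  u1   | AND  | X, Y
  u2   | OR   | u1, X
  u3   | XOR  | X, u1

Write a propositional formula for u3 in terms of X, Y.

X XOR (X AND Y)

u1 = X AND Y
u3 = X XOR u1 = X XOR (X AND Y)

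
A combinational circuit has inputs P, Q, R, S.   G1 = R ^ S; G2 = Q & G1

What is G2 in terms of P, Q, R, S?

Q & (R ^ S)

G1 = R ^ S
G2 = Q & G1 = Q & (R ^ S)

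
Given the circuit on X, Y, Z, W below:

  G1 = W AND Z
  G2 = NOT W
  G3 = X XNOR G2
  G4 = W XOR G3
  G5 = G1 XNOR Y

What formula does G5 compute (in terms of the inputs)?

G1 = W AND Z
G5 = G1 XNOR Y = (W AND Z) XNOR Y

(W AND Z) XNOR Y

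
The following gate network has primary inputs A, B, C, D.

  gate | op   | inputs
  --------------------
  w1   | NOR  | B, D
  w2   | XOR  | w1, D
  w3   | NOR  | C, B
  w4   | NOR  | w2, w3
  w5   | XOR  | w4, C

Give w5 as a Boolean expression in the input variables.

w1 = B NOR D
w2 = w1 XOR D = (B NOR D) XOR D
w3 = C NOR B
w4 = w2 NOR w3 = ((B NOR D) XOR D) NOR (C NOR B)
w5 = w4 XOR C = (((B NOR D) XOR D) NOR (C NOR B)) XOR C

(((B NOR D) XOR D) NOR (C NOR B)) XOR C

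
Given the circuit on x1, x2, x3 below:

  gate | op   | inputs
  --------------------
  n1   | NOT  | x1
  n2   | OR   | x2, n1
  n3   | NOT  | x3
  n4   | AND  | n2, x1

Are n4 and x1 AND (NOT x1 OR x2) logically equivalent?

Yes

n1 = NOT x1
n2 = x2 OR n1 = x2 OR NOT x1
n4 = n2 AND x1 = (x2 OR NOT x1) AND x1
At x1=0, x2=0, x3=0: circuit gives 0, formula gives 0.
At x1=1, x2=1, x3=0: circuit gives 1, formula gives 1.
Agrees on all 8 inputs.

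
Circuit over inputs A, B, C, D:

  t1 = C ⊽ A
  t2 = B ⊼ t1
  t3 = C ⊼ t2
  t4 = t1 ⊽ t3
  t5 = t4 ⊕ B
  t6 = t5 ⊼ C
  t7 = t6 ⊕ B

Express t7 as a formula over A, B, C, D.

((((C ⊽ A) ⊽ (C ⊼ (B ⊼ (C ⊽ A)))) ⊕ B) ⊼ C) ⊕ B

t1 = C ⊽ A
t2 = B ⊼ t1 = B ⊼ (C ⊽ A)
t3 = C ⊼ t2 = C ⊼ (B ⊼ (C ⊽ A))
t4 = t1 ⊽ t3 = (C ⊽ A) ⊽ (C ⊼ (B ⊼ (C ⊽ A)))
t5 = t4 ⊕ B = ((C ⊽ A) ⊽ (C ⊼ (B ⊼ (C ⊽ A)))) ⊕ B
t6 = t5 ⊼ C = (((C ⊽ A) ⊽ (C ⊼ (B ⊼ (C ⊽ A)))) ⊕ B) ⊼ C
t7 = t6 ⊕ B = ((((C ⊽ A) ⊽ (C ⊼ (B ⊼ (C ⊽ A)))) ⊕ B) ⊼ C) ⊕ B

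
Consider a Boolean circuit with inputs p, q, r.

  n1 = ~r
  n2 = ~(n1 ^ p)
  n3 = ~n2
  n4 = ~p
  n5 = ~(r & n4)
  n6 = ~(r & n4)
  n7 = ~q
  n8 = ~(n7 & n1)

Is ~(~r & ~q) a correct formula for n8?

Yes

n1 = ~r
n7 = ~q
n8 = ~(n7 & n1) = ~(~q & ~r)
At p=0, q=0, r=0: circuit gives 0, formula gives 0.
At p=0, q=0, r=1: circuit gives 1, formula gives 1.
Agrees on all 8 inputs.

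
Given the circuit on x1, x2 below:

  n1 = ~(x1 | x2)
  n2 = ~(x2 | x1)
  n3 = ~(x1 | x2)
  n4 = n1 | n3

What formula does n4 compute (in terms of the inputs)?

(~(x1 | x2)) | (~(x1 | x2))

n1 = ~(x1 | x2)
n3 = ~(x1 | x2)
n4 = n1 | n3 = (~(x1 | x2)) | (~(x1 | x2))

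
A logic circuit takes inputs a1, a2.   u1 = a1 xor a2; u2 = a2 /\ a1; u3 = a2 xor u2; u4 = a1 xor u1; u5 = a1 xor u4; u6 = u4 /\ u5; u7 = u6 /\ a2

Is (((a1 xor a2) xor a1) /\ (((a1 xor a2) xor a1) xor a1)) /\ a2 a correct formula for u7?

Yes

u1 = a1 xor a2
u4 = a1 xor u1 = a1 xor (a1 xor a2)
u5 = a1 xor u4 = a1 xor (a1 xor (a1 xor a2))
u6 = u4 /\ u5 = (a1 xor (a1 xor a2)) /\ (a1 xor (a1 xor (a1 xor a2)))
u7 = u6 /\ a2 = ((a1 xor (a1 xor a2)) /\ (a1 xor (a1 xor (a1 xor a2)))) /\ a2
At a1=0, a2=0: circuit gives 0, formula gives 0.
At a1=0, a2=1: circuit gives 1, formula gives 1.
Agrees on all 4 inputs.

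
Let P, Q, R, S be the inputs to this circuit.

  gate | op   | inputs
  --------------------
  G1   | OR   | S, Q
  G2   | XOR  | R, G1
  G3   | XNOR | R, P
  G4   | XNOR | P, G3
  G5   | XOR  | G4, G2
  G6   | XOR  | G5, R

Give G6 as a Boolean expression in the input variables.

G1 = S OR Q
G2 = R XOR G1 = R XOR (S OR Q)
G3 = R XNOR P
G4 = P XNOR G3 = P XNOR (R XNOR P)
G5 = G4 XOR G2 = (P XNOR (R XNOR P)) XOR (R XOR (S OR Q))
G6 = G5 XOR R = ((P XNOR (R XNOR P)) XOR (R XOR (S OR Q))) XOR R

((P XNOR (R XNOR P)) XOR (R XOR (S OR Q))) XOR R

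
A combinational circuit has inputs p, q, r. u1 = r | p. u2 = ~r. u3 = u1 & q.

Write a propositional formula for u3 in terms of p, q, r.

(r | p) & q

u1 = r | p
u3 = u1 & q = (r | p) & q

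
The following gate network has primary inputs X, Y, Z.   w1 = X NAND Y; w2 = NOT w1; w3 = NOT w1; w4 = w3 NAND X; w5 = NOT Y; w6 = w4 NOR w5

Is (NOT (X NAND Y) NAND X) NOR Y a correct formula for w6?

No

w1 = X NAND Y
w3 = NOT w1 = NOT (X NAND Y)
w4 = w3 NAND X = NOT (X NAND Y) NAND X
w5 = NOT Y
w6 = w4 NOR w5 = (NOT (X NAND Y) NAND X) NOR NOT Y
At X=1, Y=1, Z=0: circuit gives 1, formula gives 0.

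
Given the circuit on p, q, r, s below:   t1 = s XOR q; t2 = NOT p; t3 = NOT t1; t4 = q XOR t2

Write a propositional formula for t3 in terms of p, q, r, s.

NOT (s XOR q)

t1 = s XOR q
t3 = NOT t1 = NOT (s XOR q)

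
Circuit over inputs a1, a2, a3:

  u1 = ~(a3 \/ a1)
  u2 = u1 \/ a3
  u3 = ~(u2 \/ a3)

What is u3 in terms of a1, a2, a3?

~(((~(a3 \/ a1)) \/ a3) \/ a3)

u1 = ~(a3 \/ a1)
u2 = u1 \/ a3 = (~(a3 \/ a1)) \/ a3
u3 = ~(u2 \/ a3) = ~(((~(a3 \/ a1)) \/ a3) \/ a3)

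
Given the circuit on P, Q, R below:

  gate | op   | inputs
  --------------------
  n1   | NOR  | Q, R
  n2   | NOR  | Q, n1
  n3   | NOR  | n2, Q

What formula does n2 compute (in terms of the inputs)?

n1 = Q NOR R
n2 = Q NOR n1 = Q NOR (Q NOR R)

Q NOR (Q NOR R)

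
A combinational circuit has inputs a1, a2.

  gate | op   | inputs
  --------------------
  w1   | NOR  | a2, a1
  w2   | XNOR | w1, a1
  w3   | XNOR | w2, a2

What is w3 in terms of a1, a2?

((a2 NOR a1) XNOR a1) XNOR a2

w1 = a2 NOR a1
w2 = w1 XNOR a1 = (a2 NOR a1) XNOR a1
w3 = w2 XNOR a2 = ((a2 NOR a1) XNOR a1) XNOR a2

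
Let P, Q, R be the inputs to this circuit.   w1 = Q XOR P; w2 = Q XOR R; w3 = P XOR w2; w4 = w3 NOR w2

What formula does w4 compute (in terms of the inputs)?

w2 = Q XOR R
w3 = P XOR w2 = P XOR (Q XOR R)
w4 = w3 NOR w2 = (P XOR (Q XOR R)) NOR (Q XOR R)

(P XOR (Q XOR R)) NOR (Q XOR R)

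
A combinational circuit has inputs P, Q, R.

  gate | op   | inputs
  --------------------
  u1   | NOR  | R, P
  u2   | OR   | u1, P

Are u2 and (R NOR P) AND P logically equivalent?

u1 = R NOR P
u2 = u1 OR P = (R NOR P) OR P
At P=0, Q=0, R=0: circuit gives 1, formula gives 0.

No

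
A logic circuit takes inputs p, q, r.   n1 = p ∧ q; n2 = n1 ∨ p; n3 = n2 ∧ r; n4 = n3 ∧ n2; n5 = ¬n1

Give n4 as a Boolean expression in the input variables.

(((p ∧ q) ∨ p) ∧ r) ∧ ((p ∧ q) ∨ p)

n1 = p ∧ q
n2 = n1 ∨ p = (p ∧ q) ∨ p
n3 = n2 ∧ r = ((p ∧ q) ∨ p) ∧ r
n4 = n3 ∧ n2 = (((p ∧ q) ∨ p) ∧ r) ∧ ((p ∧ q) ∨ p)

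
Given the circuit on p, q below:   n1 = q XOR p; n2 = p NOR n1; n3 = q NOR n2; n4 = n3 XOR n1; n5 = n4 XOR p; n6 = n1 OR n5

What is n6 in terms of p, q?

(q XOR p) OR (((q NOR (p NOR (q XOR p))) XOR (q XOR p)) XOR p)

n1 = q XOR p
n2 = p NOR n1 = p NOR (q XOR p)
n3 = q NOR n2 = q NOR (p NOR (q XOR p))
n4 = n3 XOR n1 = (q NOR (p NOR (q XOR p))) XOR (q XOR p)
n5 = n4 XOR p = ((q NOR (p NOR (q XOR p))) XOR (q XOR p)) XOR p
n6 = n1 OR n5 = (q XOR p) OR (((q NOR (p NOR (q XOR p))) XOR (q XOR p)) XOR p)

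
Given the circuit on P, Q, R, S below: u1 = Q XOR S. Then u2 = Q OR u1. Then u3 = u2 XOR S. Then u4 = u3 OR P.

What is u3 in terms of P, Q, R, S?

(Q OR (Q XOR S)) XOR S

u1 = Q XOR S
u2 = Q OR u1 = Q OR (Q XOR S)
u3 = u2 XOR S = (Q OR (Q XOR S)) XOR S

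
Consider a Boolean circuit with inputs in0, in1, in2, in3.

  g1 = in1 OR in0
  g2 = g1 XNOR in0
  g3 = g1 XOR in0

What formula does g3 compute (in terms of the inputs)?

(in1 OR in0) XOR in0

g1 = in1 OR in0
g3 = g1 XOR in0 = (in1 OR in0) XOR in0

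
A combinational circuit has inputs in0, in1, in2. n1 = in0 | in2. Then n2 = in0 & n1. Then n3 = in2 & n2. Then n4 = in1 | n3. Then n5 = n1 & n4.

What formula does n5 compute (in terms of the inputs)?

n1 = in0 | in2
n2 = in0 & n1 = in0 & (in0 | in2)
n3 = in2 & n2 = in2 & (in0 & (in0 | in2))
n4 = in1 | n3 = in1 | (in2 & (in0 & (in0 | in2)))
n5 = n1 & n4 = (in0 | in2) & (in1 | (in2 & (in0 & (in0 | in2))))

(in0 | in2) & (in1 | (in2 & (in0 & (in0 | in2))))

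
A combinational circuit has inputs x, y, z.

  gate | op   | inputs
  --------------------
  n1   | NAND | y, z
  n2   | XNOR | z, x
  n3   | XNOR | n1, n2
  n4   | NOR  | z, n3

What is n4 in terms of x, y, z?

z NOR ((y NAND z) XNOR (z XNOR x))

n1 = y NAND z
n2 = z XNOR x
n3 = n1 XNOR n2 = (y NAND z) XNOR (z XNOR x)
n4 = z NOR n3 = z NOR ((y NAND z) XNOR (z XNOR x))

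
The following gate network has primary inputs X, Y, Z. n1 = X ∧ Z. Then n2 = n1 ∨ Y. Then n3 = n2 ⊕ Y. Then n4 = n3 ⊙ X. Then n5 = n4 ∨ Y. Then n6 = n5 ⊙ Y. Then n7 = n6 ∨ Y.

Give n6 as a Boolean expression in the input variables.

(((((X ∧ Z) ∨ Y) ⊕ Y) ⊙ X) ∨ Y) ⊙ Y

n1 = X ∧ Z
n2 = n1 ∨ Y = (X ∧ Z) ∨ Y
n3 = n2 ⊕ Y = ((X ∧ Z) ∨ Y) ⊕ Y
n4 = n3 ⊙ X = (((X ∧ Z) ∨ Y) ⊕ Y) ⊙ X
n5 = n4 ∨ Y = ((((X ∧ Z) ∨ Y) ⊕ Y) ⊙ X) ∨ Y
n6 = n5 ⊙ Y = (((((X ∧ Z) ∨ Y) ⊕ Y) ⊙ X) ∨ Y) ⊙ Y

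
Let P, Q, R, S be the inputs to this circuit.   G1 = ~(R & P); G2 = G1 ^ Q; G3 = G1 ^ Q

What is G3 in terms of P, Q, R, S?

(~(R & P)) ^ Q

G1 = ~(R & P)
G3 = G1 ^ Q = (~(R & P)) ^ Q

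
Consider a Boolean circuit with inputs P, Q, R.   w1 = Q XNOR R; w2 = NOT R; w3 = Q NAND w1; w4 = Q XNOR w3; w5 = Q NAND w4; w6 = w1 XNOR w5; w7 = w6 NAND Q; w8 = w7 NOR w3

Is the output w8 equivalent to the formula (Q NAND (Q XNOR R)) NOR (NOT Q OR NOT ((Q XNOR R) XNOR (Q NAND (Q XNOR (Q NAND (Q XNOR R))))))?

Yes

w1 = Q XNOR R
w3 = Q NAND w1 = Q NAND (Q XNOR R)
w4 = Q XNOR w3 = Q XNOR (Q NAND (Q XNOR R))
w5 = Q NAND w4 = Q NAND (Q XNOR (Q NAND (Q XNOR R)))
w6 = w1 XNOR w5 = (Q XNOR R) XNOR (Q NAND (Q XNOR (Q NAND (Q XNOR R))))
w7 = w6 NAND Q = ((Q XNOR R) XNOR (Q NAND (Q XNOR (Q NAND (Q XNOR R))))) NAND Q
w8 = w7 NOR w3 = (((Q XNOR R) XNOR (Q NAND (Q XNOR (Q NAND (Q XNOR R))))) NAND Q) NOR (Q NAND (Q XNOR R))
At P=0, Q=0, R=0: circuit gives 0, formula gives 0.
At P=0, Q=1, R=1: circuit gives 1, formula gives 1.
Agrees on all 8 inputs.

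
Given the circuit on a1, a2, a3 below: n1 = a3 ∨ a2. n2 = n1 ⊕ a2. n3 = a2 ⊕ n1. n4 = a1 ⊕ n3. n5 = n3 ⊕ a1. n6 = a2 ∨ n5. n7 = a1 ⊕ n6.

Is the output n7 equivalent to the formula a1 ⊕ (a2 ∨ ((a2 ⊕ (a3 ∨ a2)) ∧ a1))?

n1 = a3 ∨ a2
n3 = a2 ⊕ n1 = a2 ⊕ (a3 ∨ a2)
n5 = n3 ⊕ a1 = (a2 ⊕ (a3 ∨ a2)) ⊕ a1
n6 = a2 ∨ n5 = a2 ∨ ((a2 ⊕ (a3 ∨ a2)) ⊕ a1)
n7 = a1 ⊕ n6 = a1 ⊕ (a2 ∨ ((a2 ⊕ (a3 ∨ a2)) ⊕ a1))
At a1=0, a2=0, a3=1: circuit gives 1, formula gives 0.

No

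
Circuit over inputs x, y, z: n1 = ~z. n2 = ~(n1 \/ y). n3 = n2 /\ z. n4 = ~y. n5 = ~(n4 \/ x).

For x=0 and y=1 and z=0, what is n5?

n4 = ~1 = 0
n5 = ~(0 \/ 0) = 1

1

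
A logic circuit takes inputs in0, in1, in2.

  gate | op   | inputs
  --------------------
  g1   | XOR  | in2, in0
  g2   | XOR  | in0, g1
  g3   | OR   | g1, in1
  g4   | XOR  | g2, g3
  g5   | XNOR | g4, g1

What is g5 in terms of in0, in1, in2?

((in0 XOR (in2 XOR in0)) XOR ((in2 XOR in0) OR in1)) XNOR (in2 XOR in0)

g1 = in2 XOR in0
g2 = in0 XOR g1 = in0 XOR (in2 XOR in0)
g3 = g1 OR in1 = (in2 XOR in0) OR in1
g4 = g2 XOR g3 = (in0 XOR (in2 XOR in0)) XOR ((in2 XOR in0) OR in1)
g5 = g4 XNOR g1 = ((in0 XOR (in2 XOR in0)) XOR ((in2 XOR in0) OR in1)) XNOR (in2 XOR in0)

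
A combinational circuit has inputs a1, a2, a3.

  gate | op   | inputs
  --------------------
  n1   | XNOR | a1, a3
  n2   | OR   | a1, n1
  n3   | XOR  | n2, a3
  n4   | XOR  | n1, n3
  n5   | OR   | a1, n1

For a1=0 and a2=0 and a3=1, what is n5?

0

n1 = 0 XNOR 1 = 0
n5 = 0 OR 0 = 0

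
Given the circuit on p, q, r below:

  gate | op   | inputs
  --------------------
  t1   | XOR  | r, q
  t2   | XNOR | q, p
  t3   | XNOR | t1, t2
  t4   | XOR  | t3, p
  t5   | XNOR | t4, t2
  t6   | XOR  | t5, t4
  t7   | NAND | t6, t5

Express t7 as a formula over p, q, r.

t1 = r XOR q
t2 = q XNOR p
t3 = t1 XNOR t2 = (r XOR q) XNOR (q XNOR p)
t4 = t3 XOR p = ((r XOR q) XNOR (q XNOR p)) XOR p
t5 = t4 XNOR t2 = (((r XOR q) XNOR (q XNOR p)) XOR p) XNOR (q XNOR p)
t6 = t5 XOR t4 = ((((r XOR q) XNOR (q XNOR p)) XOR p) XNOR (q XNOR p)) XOR (((r XOR q) XNOR (q XNOR p)) XOR p)
t7 = t6 NAND t5 = (((((r XOR q) XNOR (q XNOR p)) XOR p) XNOR (q XNOR p)) XOR (((r XOR q) XNOR (q XNOR p)) XOR p)) NAND ((((r XOR q) XNOR (q XNOR p)) XOR p) XNOR (q XNOR p))

(((((r XOR q) XNOR (q XNOR p)) XOR p) XNOR (q XNOR p)) XOR (((r XOR q) XNOR (q XNOR p)) XOR p)) NAND ((((r XOR q) XNOR (q XNOR p)) XOR p) XNOR (q XNOR p))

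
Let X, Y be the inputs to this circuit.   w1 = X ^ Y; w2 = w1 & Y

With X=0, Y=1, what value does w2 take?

w1 = 0 ^ 1 = 1
w2 = 1 & 1 = 1

1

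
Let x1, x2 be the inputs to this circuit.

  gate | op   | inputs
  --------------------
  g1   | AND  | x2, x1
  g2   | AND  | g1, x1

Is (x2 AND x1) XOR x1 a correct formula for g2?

g1 = x2 AND x1
g2 = g1 AND x1 = (x2 AND x1) AND x1
At x1=1, x2=0: circuit gives 0, formula gives 1.

No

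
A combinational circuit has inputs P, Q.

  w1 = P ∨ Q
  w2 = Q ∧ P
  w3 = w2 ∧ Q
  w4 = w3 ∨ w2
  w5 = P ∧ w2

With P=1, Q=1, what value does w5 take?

1

w2 = 1 ∧ 1 = 1
w5 = 1 ∧ 1 = 1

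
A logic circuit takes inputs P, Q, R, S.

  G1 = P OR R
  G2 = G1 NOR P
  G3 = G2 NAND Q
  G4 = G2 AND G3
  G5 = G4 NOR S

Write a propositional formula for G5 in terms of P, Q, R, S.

(((P OR R) NOR P) AND (((P OR R) NOR P) NAND Q)) NOR S

G1 = P OR R
G2 = G1 NOR P = (P OR R) NOR P
G3 = G2 NAND Q = ((P OR R) NOR P) NAND Q
G4 = G2 AND G3 = ((P OR R) NOR P) AND (((P OR R) NOR P) NAND Q)
G5 = G4 NOR S = (((P OR R) NOR P) AND (((P OR R) NOR P) NAND Q)) NOR S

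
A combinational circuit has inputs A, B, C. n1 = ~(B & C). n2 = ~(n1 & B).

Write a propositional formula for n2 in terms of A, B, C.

n1 = ~(B & C)
n2 = ~(n1 & B) = ~((~(B & C)) & B)

~((~(B & C)) & B)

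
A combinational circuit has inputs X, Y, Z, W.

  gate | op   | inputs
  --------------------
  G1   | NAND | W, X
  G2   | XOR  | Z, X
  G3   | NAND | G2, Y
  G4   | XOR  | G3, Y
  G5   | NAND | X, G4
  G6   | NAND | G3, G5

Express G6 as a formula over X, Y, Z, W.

G2 = Z XOR X
G3 = G2 NAND Y = (Z XOR X) NAND Y
G4 = G3 XOR Y = ((Z XOR X) NAND Y) XOR Y
G5 = X NAND G4 = X NAND (((Z XOR X) NAND Y) XOR Y)
G6 = G3 NAND G5 = ((Z XOR X) NAND Y) NAND (X NAND (((Z XOR X) NAND Y) XOR Y))

((Z XOR X) NAND Y) NAND (X NAND (((Z XOR X) NAND Y) XOR Y))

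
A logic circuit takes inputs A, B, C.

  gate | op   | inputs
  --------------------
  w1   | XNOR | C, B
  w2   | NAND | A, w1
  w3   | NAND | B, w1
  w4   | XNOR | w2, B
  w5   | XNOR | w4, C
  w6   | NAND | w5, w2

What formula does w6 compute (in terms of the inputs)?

(((A NAND (C XNOR B)) XNOR B) XNOR C) NAND (A NAND (C XNOR B))

w1 = C XNOR B
w2 = A NAND w1 = A NAND (C XNOR B)
w4 = w2 XNOR B = (A NAND (C XNOR B)) XNOR B
w5 = w4 XNOR C = ((A NAND (C XNOR B)) XNOR B) XNOR C
w6 = w5 NAND w2 = (((A NAND (C XNOR B)) XNOR B) XNOR C) NAND (A NAND (C XNOR B))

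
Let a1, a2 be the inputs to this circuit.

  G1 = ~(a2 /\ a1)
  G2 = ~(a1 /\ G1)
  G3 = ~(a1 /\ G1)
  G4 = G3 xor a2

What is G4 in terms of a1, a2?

G1 = ~(a2 /\ a1)
G3 = ~(a1 /\ G1) = ~(a1 /\ (~(a2 /\ a1)))
G4 = G3 xor a2 = (~(a1 /\ (~(a2 /\ a1)))) xor a2

(~(a1 /\ (~(a2 /\ a1)))) xor a2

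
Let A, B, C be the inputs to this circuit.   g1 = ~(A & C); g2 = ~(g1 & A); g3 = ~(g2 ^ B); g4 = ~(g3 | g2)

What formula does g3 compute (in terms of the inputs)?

~((~((~(A & C)) & A)) ^ B)

g1 = ~(A & C)
g2 = ~(g1 & A) = ~((~(A & C)) & A)
g3 = ~(g2 ^ B) = ~((~((~(A & C)) & A)) ^ B)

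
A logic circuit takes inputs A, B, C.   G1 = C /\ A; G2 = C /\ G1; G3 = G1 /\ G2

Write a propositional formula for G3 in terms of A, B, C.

(C /\ A) /\ (C /\ (C /\ A))

G1 = C /\ A
G2 = C /\ G1 = C /\ (C /\ A)
G3 = G1 /\ G2 = (C /\ A) /\ (C /\ (C /\ A))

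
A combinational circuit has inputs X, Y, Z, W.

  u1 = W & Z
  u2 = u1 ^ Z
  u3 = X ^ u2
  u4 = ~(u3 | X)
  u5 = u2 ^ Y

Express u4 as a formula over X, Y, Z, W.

u1 = W & Z
u2 = u1 ^ Z = (W & Z) ^ Z
u3 = X ^ u2 = X ^ ((W & Z) ^ Z)
u4 = ~(u3 | X) = ~((X ^ ((W & Z) ^ Z)) | X)

~((X ^ ((W & Z) ^ Z)) | X)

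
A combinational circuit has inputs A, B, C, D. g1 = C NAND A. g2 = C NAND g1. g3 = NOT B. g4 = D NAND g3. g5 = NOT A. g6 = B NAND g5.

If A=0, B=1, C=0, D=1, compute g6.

0

g5 = NOT 0 = 1
g6 = 1 NAND 1 = 0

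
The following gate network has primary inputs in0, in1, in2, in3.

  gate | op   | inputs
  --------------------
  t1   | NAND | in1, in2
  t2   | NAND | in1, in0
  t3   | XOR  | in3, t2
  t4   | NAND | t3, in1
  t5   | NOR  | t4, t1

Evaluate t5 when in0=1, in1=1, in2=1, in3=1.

t1 = 1 NAND 1 = 0
t2 = 1 NAND 1 = 0
t3 = 1 XOR 0 = 1
t4 = 1 NAND 1 = 0
t5 = 0 NOR 0 = 1

1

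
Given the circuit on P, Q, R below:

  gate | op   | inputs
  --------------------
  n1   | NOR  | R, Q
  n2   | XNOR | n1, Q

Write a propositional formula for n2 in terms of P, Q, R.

n1 = R NOR Q
n2 = n1 XNOR Q = (R NOR Q) XNOR Q

(R NOR Q) XNOR Q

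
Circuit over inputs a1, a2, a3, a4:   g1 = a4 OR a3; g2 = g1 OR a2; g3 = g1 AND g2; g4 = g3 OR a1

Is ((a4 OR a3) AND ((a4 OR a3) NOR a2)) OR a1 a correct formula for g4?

g1 = a4 OR a3
g2 = g1 OR a2 = (a4 OR a3) OR a2
g3 = g1 AND g2 = (a4 OR a3) AND ((a4 OR a3) OR a2)
g4 = g3 OR a1 = ((a4 OR a3) AND ((a4 OR a3) OR a2)) OR a1
At a1=0, a2=0, a3=0, a4=1: circuit gives 1, formula gives 0.

No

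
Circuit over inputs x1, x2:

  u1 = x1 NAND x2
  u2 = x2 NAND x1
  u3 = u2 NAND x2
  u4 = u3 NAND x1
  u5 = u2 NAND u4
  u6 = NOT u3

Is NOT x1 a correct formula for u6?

No

u2 = x2 NAND x1
u3 = u2 NAND x2 = (x2 NAND x1) NAND x2
u6 = NOT u3 = NOT ((x2 NAND x1) NAND x2)
At x1=0, x2=0: circuit gives 0, formula gives 1.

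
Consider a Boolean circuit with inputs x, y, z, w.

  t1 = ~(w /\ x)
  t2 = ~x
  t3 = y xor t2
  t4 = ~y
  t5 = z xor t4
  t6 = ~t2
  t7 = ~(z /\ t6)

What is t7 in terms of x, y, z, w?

~(z /\ ~~x)

t2 = ~x
t6 = ~t2 = ~~x
t7 = ~(z /\ t6) = ~(z /\ ~~x)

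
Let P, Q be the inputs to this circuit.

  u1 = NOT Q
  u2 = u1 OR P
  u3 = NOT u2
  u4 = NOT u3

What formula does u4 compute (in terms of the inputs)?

NOT NOT (NOT Q OR P)

u1 = NOT Q
u2 = u1 OR P = NOT Q OR P
u3 = NOT u2 = NOT (NOT Q OR P)
u4 = NOT u3 = NOT NOT (NOT Q OR P)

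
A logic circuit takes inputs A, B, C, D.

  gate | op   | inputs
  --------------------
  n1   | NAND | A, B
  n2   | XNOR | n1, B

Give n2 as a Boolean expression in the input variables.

n1 = A NAND B
n2 = n1 XNOR B = (A NAND B) XNOR B

(A NAND B) XNOR B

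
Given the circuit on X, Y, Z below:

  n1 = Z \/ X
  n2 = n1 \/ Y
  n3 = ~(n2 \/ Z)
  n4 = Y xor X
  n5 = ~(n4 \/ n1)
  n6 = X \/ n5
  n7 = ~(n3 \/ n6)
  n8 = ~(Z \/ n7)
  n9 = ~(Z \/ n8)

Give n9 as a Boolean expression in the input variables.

~(Z \/ (~(Z \/ (~((~(((Z \/ X) \/ Y) \/ Z)) \/ (X \/ (~((Y xor X) \/ (Z \/ X)))))))))

n1 = Z \/ X
n2 = n1 \/ Y = (Z \/ X) \/ Y
n3 = ~(n2 \/ Z) = ~(((Z \/ X) \/ Y) \/ Z)
n4 = Y xor X
n5 = ~(n4 \/ n1) = ~((Y xor X) \/ (Z \/ X))
n6 = X \/ n5 = X \/ (~((Y xor X) \/ (Z \/ X)))
n7 = ~(n3 \/ n6) = ~((~(((Z \/ X) \/ Y) \/ Z)) \/ (X \/ (~((Y xor X) \/ (Z \/ X)))))
n8 = ~(Z \/ n7) = ~(Z \/ (~((~(((Z \/ X) \/ Y) \/ Z)) \/ (X \/ (~((Y xor X) \/ (Z \/ X)))))))
n9 = ~(Z \/ n8) = ~(Z \/ (~(Z \/ (~((~(((Z \/ X) \/ Y) \/ Z)) \/ (X \/ (~((Y xor X) \/ (Z \/ X)))))))))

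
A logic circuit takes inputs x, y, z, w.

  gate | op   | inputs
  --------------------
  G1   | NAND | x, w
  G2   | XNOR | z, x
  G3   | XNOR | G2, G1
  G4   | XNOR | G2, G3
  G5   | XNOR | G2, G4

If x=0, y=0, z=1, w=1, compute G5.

0

G1 = 0 NAND 1 = 1
G2 = 1 XNOR 0 = 0
G3 = 0 XNOR 1 = 0
G4 = 0 XNOR 0 = 1
G5 = 0 XNOR 1 = 0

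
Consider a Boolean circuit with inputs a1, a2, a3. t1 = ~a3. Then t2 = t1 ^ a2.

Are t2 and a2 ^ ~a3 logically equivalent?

t1 = ~a3
t2 = t1 ^ a2 = ~a3 ^ a2
At a1=0, a2=0, a3=1: circuit gives 0, formula gives 0.
At a1=0, a2=0, a3=0: circuit gives 1, formula gives 1.
Agrees on all 8 inputs.

Yes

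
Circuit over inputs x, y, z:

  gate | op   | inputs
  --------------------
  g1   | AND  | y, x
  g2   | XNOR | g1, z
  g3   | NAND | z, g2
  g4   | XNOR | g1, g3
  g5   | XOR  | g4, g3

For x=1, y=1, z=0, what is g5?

0

g1 = 1 AND 1 = 1
g2 = 1 XNOR 0 = 0
g3 = 0 NAND 0 = 1
g4 = 1 XNOR 1 = 1
g5 = 1 XOR 1 = 0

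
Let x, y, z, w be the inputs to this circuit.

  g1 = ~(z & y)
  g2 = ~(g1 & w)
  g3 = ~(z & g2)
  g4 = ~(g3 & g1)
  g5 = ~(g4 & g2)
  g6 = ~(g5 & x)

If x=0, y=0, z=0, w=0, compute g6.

g1 = ~(0 & 0) = 1
g2 = ~(1 & 0) = 1
g3 = ~(0 & 1) = 1
g4 = ~(1 & 1) = 0
g5 = ~(0 & 1) = 1
g6 = ~(1 & 0) = 1

1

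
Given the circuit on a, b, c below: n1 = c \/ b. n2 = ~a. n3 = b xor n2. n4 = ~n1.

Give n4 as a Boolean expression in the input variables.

n1 = c \/ b
n4 = ~n1 = ~(c \/ b)

~(c \/ b)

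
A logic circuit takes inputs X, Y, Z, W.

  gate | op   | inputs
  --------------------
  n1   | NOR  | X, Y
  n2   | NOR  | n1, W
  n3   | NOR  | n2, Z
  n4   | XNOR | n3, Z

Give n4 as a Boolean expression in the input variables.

n1 = X NOR Y
n2 = n1 NOR W = (X NOR Y) NOR W
n3 = n2 NOR Z = ((X NOR Y) NOR W) NOR Z
n4 = n3 XNOR Z = (((X NOR Y) NOR W) NOR Z) XNOR Z

(((X NOR Y) NOR W) NOR Z) XNOR Z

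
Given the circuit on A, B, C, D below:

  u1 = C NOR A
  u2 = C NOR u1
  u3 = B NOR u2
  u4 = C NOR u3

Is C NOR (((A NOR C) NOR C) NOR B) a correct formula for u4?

Yes

u1 = C NOR A
u2 = C NOR u1 = C NOR (C NOR A)
u3 = B NOR u2 = B NOR (C NOR (C NOR A))
u4 = C NOR u3 = C NOR (B NOR (C NOR (C NOR A)))
At A=0, B=0, C=0, D=0: circuit gives 0, formula gives 0.
At A=0, B=1, C=0, D=0: circuit gives 1, formula gives 1.
Agrees on all 16 inputs.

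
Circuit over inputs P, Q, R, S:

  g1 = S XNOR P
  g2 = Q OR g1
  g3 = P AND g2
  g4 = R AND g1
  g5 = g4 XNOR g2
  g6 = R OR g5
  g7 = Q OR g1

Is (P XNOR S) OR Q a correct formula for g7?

Yes

g1 = S XNOR P
g7 = Q OR g1 = Q OR (S XNOR P)
At P=0, Q=0, R=0, S=1: circuit gives 0, formula gives 0.
At P=0, Q=0, R=0, S=0: circuit gives 1, formula gives 1.
Agrees on all 16 inputs.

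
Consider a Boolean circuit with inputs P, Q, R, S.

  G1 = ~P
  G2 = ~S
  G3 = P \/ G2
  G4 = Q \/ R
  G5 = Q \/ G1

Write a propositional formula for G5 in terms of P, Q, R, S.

Q \/ ~P

G1 = ~P
G5 = Q \/ G1 = Q \/ ~P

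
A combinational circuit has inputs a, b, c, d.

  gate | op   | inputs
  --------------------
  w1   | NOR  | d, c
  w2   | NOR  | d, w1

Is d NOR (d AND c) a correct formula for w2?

No

w1 = d NOR c
w2 = d NOR w1 = d NOR (d NOR c)
At a=0, b=0, c=0, d=0: circuit gives 0, formula gives 1.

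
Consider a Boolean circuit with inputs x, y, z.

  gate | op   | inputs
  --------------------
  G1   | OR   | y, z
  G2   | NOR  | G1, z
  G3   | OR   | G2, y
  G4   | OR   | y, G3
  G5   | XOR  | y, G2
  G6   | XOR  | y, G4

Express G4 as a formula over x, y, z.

y OR (((y OR z) NOR z) OR y)

G1 = y OR z
G2 = G1 NOR z = (y OR z) NOR z
G3 = G2 OR y = ((y OR z) NOR z) OR y
G4 = y OR G3 = y OR (((y OR z) NOR z) OR y)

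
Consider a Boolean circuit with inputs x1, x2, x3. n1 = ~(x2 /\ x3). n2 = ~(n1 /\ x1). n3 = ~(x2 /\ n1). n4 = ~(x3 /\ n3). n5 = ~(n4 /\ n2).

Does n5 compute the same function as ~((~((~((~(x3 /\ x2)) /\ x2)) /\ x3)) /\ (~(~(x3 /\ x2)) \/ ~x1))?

Yes

n1 = ~(x2 /\ x3)
n2 = ~(n1 /\ x1) = ~((~(x2 /\ x3)) /\ x1)
n3 = ~(x2 /\ n1) = ~(x2 /\ (~(x2 /\ x3)))
n4 = ~(x3 /\ n3) = ~(x3 /\ (~(x2 /\ (~(x2 /\ x3)))))
n5 = ~(n4 /\ n2) = ~((~(x3 /\ (~(x2 /\ (~(x2 /\ x3)))))) /\ (~((~(x2 /\ x3)) /\ x1)))
At x1=0, x2=0, x3=0: circuit gives 0, formula gives 0.
At x1=0, x2=0, x3=1: circuit gives 1, formula gives 1.
Agrees on all 8 inputs.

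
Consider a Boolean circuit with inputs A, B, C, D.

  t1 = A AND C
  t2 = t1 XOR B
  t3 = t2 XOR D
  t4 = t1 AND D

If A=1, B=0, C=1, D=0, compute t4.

0

t1 = 1 AND 1 = 1
t4 = 1 AND 0 = 0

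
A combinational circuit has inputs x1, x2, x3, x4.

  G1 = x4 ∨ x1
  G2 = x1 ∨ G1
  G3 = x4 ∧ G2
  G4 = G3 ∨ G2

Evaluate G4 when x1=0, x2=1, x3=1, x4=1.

G1 = 1 ∨ 0 = 1
G2 = 0 ∨ 1 = 1
G3 = 1 ∧ 1 = 1
G4 = 1 ∨ 1 = 1

1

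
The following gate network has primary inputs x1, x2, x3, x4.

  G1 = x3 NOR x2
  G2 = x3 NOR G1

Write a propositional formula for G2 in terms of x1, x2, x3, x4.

G1 = x3 NOR x2
G2 = x3 NOR G1 = x3 NOR (x3 NOR x2)

x3 NOR (x3 NOR x2)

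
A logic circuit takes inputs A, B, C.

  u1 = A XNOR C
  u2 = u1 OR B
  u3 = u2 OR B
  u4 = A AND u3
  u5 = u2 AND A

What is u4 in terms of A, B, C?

u1 = A XNOR C
u2 = u1 OR B = (A XNOR C) OR B
u3 = u2 OR B = ((A XNOR C) OR B) OR B
u4 = A AND u3 = A AND (((A XNOR C) OR B) OR B)

A AND (((A XNOR C) OR B) OR B)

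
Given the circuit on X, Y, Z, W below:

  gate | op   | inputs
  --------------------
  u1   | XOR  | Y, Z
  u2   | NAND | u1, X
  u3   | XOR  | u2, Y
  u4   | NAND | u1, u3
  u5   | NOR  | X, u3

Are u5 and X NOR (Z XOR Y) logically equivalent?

u1 = Y XOR Z
u2 = u1 NAND X = (Y XOR Z) NAND X
u3 = u2 XOR Y = ((Y XOR Z) NAND X) XOR Y
u5 = X NOR u3 = X NOR (((Y XOR Z) NAND X) XOR Y)
At X=0, Y=0, Z=0, W=0: circuit gives 0, formula gives 1.

No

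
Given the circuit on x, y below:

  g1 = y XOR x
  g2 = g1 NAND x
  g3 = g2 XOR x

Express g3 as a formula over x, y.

g1 = y XOR x
g2 = g1 NAND x = (y XOR x) NAND x
g3 = g2 XOR x = ((y XOR x) NAND x) XOR x

((y XOR x) NAND x) XOR x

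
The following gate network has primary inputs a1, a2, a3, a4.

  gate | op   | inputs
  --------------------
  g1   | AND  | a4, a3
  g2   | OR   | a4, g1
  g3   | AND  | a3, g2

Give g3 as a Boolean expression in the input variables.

a3 AND (a4 OR (a4 AND a3))

g1 = a4 AND a3
g2 = a4 OR g1 = a4 OR (a4 AND a3)
g3 = a3 AND g2 = a3 AND (a4 OR (a4 AND a3))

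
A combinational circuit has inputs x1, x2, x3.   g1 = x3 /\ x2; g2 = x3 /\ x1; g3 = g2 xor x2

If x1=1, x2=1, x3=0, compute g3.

1

g2 = 0 /\ 1 = 0
g3 = 0 xor 1 = 1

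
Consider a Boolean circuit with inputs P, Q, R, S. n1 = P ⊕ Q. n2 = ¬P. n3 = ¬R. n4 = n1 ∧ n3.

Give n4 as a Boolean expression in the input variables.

n1 = P ⊕ Q
n3 = ¬R
n4 = n1 ∧ n3 = (P ⊕ Q) ∧ ¬R

(P ⊕ Q) ∧ ¬R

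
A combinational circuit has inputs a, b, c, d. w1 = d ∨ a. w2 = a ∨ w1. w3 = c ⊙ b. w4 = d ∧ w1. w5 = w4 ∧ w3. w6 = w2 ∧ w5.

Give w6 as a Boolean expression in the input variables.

(a ∨ (d ∨ a)) ∧ ((d ∧ (d ∨ a)) ∧ (c ⊙ b))

w1 = d ∨ a
w2 = a ∨ w1 = a ∨ (d ∨ a)
w3 = c ⊙ b
w4 = d ∧ w1 = d ∧ (d ∨ a)
w5 = w4 ∧ w3 = (d ∧ (d ∨ a)) ∧ (c ⊙ b)
w6 = w2 ∧ w5 = (a ∨ (d ∨ a)) ∧ ((d ∧ (d ∨ a)) ∧ (c ⊙ b))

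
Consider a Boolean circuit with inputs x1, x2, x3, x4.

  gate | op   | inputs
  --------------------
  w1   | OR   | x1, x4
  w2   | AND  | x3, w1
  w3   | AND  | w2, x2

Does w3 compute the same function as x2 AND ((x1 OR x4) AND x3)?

Yes

w1 = x1 OR x4
w2 = x3 AND w1 = x3 AND (x1 OR x4)
w3 = w2 AND x2 = (x3 AND (x1 OR x4)) AND x2
At x1=0, x2=0, x3=0, x4=0: circuit gives 0, formula gives 0.
At x1=0, x2=1, x3=1, x4=1: circuit gives 1, formula gives 1.
Agrees on all 16 inputs.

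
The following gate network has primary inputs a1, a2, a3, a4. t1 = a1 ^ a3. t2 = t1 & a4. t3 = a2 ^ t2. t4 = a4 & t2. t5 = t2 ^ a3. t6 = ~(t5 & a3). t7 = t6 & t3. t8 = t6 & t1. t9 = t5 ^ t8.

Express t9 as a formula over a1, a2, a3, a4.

(((a1 ^ a3) & a4) ^ a3) ^ ((~((((a1 ^ a3) & a4) ^ a3) & a3)) & (a1 ^ a3))

t1 = a1 ^ a3
t2 = t1 & a4 = (a1 ^ a3) & a4
t5 = t2 ^ a3 = ((a1 ^ a3) & a4) ^ a3
t6 = ~(t5 & a3) = ~((((a1 ^ a3) & a4) ^ a3) & a3)
t8 = t6 & t1 = (~((((a1 ^ a3) & a4) ^ a3) & a3)) & (a1 ^ a3)
t9 = t5 ^ t8 = (((a1 ^ a3) & a4) ^ a3) ^ ((~((((a1 ^ a3) & a4) ^ a3) & a3)) & (a1 ^ a3))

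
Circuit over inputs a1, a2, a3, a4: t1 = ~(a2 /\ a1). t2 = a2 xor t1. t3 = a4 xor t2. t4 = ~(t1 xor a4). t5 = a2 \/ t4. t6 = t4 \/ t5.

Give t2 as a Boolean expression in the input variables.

a2 xor (~(a2 /\ a1))

t1 = ~(a2 /\ a1)
t2 = a2 xor t1 = a2 xor (~(a2 /\ a1))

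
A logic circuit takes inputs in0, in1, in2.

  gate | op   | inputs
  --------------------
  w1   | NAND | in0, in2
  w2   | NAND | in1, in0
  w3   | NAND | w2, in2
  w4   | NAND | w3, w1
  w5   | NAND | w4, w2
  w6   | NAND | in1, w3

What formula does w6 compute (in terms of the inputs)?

in1 NAND ((in1 NAND in0) NAND in2)

w2 = in1 NAND in0
w3 = w2 NAND in2 = (in1 NAND in0) NAND in2
w6 = in1 NAND w3 = in1 NAND ((in1 NAND in0) NAND in2)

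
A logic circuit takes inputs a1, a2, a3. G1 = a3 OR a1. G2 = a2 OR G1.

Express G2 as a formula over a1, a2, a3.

G1 = a3 OR a1
G2 = a2 OR G1 = a2 OR (a3 OR a1)

a2 OR (a3 OR a1)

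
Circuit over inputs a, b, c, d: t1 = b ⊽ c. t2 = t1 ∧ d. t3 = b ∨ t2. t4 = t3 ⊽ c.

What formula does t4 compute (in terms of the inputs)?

t1 = b ⊽ c
t2 = t1 ∧ d = (b ⊽ c) ∧ d
t3 = b ∨ t2 = b ∨ ((b ⊽ c) ∧ d)
t4 = t3 ⊽ c = (b ∨ ((b ⊽ c) ∧ d)) ⊽ c

(b ∨ ((b ⊽ c) ∧ d)) ⊽ c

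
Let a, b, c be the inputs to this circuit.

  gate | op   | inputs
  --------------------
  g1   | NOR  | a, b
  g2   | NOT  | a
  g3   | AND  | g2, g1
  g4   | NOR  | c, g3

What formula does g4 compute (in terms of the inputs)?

g1 = a NOR b
g2 = NOT a
g3 = g2 AND g1 = NOT a AND (a NOR b)
g4 = c NOR g3 = c NOR (NOT a AND (a NOR b))

c NOR (NOT a AND (a NOR b))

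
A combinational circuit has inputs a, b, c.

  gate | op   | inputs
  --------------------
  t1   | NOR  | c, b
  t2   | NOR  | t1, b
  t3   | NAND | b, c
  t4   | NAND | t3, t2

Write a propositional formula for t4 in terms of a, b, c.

(b NAND c) NAND ((c NOR b) NOR b)

t1 = c NOR b
t2 = t1 NOR b = (c NOR b) NOR b
t3 = b NAND c
t4 = t3 NAND t2 = (b NAND c) NAND ((c NOR b) NOR b)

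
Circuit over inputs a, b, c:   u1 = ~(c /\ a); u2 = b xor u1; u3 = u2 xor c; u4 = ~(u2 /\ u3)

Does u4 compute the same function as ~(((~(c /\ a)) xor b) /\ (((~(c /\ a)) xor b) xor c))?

Yes

u1 = ~(c /\ a)
u2 = b xor u1 = b xor (~(c /\ a))
u3 = u2 xor c = (b xor (~(c /\ a))) xor c
u4 = ~(u2 /\ u3) = ~((b xor (~(c /\ a))) /\ ((b xor (~(c /\ a))) xor c))
At a=0, b=0, c=0: circuit gives 0, formula gives 0.
At a=0, b=0, c=1: circuit gives 1, formula gives 1.
Agrees on all 8 inputs.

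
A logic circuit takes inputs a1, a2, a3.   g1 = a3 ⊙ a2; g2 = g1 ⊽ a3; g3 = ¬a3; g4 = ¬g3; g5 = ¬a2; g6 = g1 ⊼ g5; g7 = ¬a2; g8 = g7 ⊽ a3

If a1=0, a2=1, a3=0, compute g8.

1

g7 = ¬1 = 0
g8 = 0 ⊽ 0 = 1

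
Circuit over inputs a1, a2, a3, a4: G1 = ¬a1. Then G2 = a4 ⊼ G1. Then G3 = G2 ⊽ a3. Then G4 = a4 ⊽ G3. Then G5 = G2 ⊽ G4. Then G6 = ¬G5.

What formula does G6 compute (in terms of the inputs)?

¬((a4 ⊼ ¬a1) ⊽ (a4 ⊽ ((a4 ⊼ ¬a1) ⊽ a3)))

G1 = ¬a1
G2 = a4 ⊼ G1 = a4 ⊼ ¬a1
G3 = G2 ⊽ a3 = (a4 ⊼ ¬a1) ⊽ a3
G4 = a4 ⊽ G3 = a4 ⊽ ((a4 ⊼ ¬a1) ⊽ a3)
G5 = G2 ⊽ G4 = (a4 ⊼ ¬a1) ⊽ (a4 ⊽ ((a4 ⊼ ¬a1) ⊽ a3))
G6 = ¬G5 = ¬((a4 ⊼ ¬a1) ⊽ (a4 ⊽ ((a4 ⊼ ¬a1) ⊽ a3)))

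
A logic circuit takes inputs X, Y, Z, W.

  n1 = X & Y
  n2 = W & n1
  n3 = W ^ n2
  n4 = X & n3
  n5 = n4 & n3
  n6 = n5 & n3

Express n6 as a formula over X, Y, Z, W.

n1 = X & Y
n2 = W & n1 = W & (X & Y)
n3 = W ^ n2 = W ^ (W & (X & Y))
n4 = X & n3 = X & (W ^ (W & (X & Y)))
n5 = n4 & n3 = (X & (W ^ (W & (X & Y)))) & (W ^ (W & (X & Y)))
n6 = n5 & n3 = ((X & (W ^ (W & (X & Y)))) & (W ^ (W & (X & Y)))) & (W ^ (W & (X & Y)))

((X & (W ^ (W & (X & Y)))) & (W ^ (W & (X & Y)))) & (W ^ (W & (X & Y)))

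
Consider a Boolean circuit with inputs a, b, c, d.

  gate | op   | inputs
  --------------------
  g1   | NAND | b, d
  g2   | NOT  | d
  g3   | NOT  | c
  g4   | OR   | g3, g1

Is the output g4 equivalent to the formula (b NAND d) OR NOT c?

Yes

g1 = b NAND d
g3 = NOT c
g4 = g3 OR g1 = NOT c OR (b NAND d)
At a=0, b=1, c=1, d=1: circuit gives 0, formula gives 0.
At a=0, b=0, c=0, d=0: circuit gives 1, formula gives 1.
Agrees on all 16 inputs.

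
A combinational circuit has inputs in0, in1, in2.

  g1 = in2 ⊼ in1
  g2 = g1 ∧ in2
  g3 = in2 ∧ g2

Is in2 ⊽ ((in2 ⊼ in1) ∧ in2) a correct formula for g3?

No

g1 = in2 ⊼ in1
g2 = g1 ∧ in2 = (in2 ⊼ in1) ∧ in2
g3 = in2 ∧ g2 = in2 ∧ ((in2 ⊼ in1) ∧ in2)
At in0=0, in1=0, in2=0: circuit gives 0, formula gives 1.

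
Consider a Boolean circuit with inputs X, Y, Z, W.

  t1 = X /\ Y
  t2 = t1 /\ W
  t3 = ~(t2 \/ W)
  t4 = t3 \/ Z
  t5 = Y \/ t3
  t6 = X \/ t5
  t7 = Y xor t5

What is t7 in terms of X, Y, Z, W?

Y xor (Y \/ (~(((X /\ Y) /\ W) \/ W)))

t1 = X /\ Y
t2 = t1 /\ W = (X /\ Y) /\ W
t3 = ~(t2 \/ W) = ~(((X /\ Y) /\ W) \/ W)
t5 = Y \/ t3 = Y \/ (~(((X /\ Y) /\ W) \/ W))
t7 = Y xor t5 = Y xor (Y \/ (~(((X /\ Y) /\ W) \/ W)))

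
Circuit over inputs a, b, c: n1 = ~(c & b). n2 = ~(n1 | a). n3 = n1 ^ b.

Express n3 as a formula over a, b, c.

(~(c & b)) ^ b

n1 = ~(c & b)
n3 = n1 ^ b = (~(c & b)) ^ b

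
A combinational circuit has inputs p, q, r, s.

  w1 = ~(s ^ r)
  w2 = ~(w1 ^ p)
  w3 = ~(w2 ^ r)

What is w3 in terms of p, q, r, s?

~((~((~(s ^ r)) ^ p)) ^ r)

w1 = ~(s ^ r)
w2 = ~(w1 ^ p) = ~((~(s ^ r)) ^ p)
w3 = ~(w2 ^ r) = ~((~((~(s ^ r)) ^ p)) ^ r)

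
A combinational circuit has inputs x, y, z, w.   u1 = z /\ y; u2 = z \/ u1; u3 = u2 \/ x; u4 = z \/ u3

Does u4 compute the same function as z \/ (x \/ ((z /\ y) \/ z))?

Yes

u1 = z /\ y
u2 = z \/ u1 = z \/ (z /\ y)
u3 = u2 \/ x = (z \/ (z /\ y)) \/ x
u4 = z \/ u3 = z \/ ((z \/ (z /\ y)) \/ x)
At x=0, y=0, z=0, w=0: circuit gives 0, formula gives 0.
At x=0, y=0, z=1, w=0: circuit gives 1, formula gives 1.
Agrees on all 16 inputs.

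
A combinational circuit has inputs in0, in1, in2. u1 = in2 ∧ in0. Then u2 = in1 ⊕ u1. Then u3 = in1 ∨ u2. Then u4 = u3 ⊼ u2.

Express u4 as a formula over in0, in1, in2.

u1 = in2 ∧ in0
u2 = in1 ⊕ u1 = in1 ⊕ (in2 ∧ in0)
u3 = in1 ∨ u2 = in1 ∨ (in1 ⊕ (in2 ∧ in0))
u4 = u3 ⊼ u2 = (in1 ∨ (in1 ⊕ (in2 ∧ in0))) ⊼ (in1 ⊕ (in2 ∧ in0))

(in1 ∨ (in1 ⊕ (in2 ∧ in0))) ⊼ (in1 ⊕ (in2 ∧ in0))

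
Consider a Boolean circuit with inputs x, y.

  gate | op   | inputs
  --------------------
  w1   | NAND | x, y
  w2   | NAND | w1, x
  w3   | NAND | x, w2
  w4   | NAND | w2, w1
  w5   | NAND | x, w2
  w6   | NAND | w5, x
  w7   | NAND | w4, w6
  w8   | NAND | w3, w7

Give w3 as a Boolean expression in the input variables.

w1 = x NAND y
w2 = w1 NAND x = (x NAND y) NAND x
w3 = x NAND w2 = x NAND ((x NAND y) NAND x)

x NAND ((x NAND y) NAND x)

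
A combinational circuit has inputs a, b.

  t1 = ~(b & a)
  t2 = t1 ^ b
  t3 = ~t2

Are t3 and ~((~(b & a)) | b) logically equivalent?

t1 = ~(b & a)
t2 = t1 ^ b = (~(b & a)) ^ b
t3 = ~t2 = ~((~(b & a)) ^ b)
At a=0, b=1: circuit gives 1, formula gives 0.

No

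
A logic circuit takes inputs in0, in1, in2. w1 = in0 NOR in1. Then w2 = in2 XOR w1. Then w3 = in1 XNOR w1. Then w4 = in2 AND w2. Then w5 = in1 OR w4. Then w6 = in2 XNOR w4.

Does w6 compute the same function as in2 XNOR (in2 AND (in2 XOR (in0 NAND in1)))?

No

w1 = in0 NOR in1
w2 = in2 XOR w1 = in2 XOR (in0 NOR in1)
w4 = in2 AND w2 = in2 AND (in2 XOR (in0 NOR in1))
w6 = in2 XNOR w4 = in2 XNOR (in2 AND (in2 XOR (in0 NOR in1)))
At in0=0, in1=1, in2=1: circuit gives 1, formula gives 0.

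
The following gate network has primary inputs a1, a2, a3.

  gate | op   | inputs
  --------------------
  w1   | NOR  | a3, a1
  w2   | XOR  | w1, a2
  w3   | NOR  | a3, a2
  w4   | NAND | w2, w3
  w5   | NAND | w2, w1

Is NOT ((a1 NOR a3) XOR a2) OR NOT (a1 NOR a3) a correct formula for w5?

w1 = a3 NOR a1
w2 = w1 XOR a2 = (a3 NOR a1) XOR a2
w5 = w2 NAND w1 = ((a3 NOR a1) XOR a2) NAND (a3 NOR a1)
At a1=0, a2=0, a3=0: circuit gives 0, formula gives 0.
At a1=0, a2=0, a3=1: circuit gives 1, formula gives 1.
Agrees on all 8 inputs.

Yes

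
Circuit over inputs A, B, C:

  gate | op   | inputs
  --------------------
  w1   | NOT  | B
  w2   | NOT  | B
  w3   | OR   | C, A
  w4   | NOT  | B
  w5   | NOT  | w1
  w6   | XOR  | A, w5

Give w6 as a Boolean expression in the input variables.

A XOR NOT NOT B

w1 = NOT B
w5 = NOT w1 = NOT NOT B
w6 = A XOR w5 = A XOR NOT NOT B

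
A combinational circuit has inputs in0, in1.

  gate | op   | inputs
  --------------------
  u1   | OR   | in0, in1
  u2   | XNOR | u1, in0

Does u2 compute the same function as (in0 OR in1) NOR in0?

No

u1 = in0 OR in1
u2 = u1 XNOR in0 = (in0 OR in1) XNOR in0
At in0=1, in1=0: circuit gives 1, formula gives 0.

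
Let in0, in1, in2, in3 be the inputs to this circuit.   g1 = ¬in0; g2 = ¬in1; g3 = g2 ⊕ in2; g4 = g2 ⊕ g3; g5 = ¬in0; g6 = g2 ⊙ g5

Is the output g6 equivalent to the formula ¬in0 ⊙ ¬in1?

g2 = ¬in1
g5 = ¬in0
g6 = g2 ⊙ g5 = ¬in1 ⊙ ¬in0
At in0=0, in1=1, in2=0, in3=0: circuit gives 0, formula gives 0.
At in0=0, in1=0, in2=0, in3=0: circuit gives 1, formula gives 1.
Agrees on all 16 inputs.

Yes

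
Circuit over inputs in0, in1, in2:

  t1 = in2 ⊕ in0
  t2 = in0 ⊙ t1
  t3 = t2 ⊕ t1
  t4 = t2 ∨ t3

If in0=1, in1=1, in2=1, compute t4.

0

t1 = 1 ⊕ 1 = 0
t2 = 1 ⊙ 0 = 0
t3 = 0 ⊕ 0 = 0
t4 = 0 ∨ 0 = 0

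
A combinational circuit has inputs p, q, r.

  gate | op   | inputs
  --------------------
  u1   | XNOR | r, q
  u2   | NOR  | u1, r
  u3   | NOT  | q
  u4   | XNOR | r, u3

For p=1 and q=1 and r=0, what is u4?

1

u3 = NOT 1 = 0
u4 = 0 XNOR 0 = 1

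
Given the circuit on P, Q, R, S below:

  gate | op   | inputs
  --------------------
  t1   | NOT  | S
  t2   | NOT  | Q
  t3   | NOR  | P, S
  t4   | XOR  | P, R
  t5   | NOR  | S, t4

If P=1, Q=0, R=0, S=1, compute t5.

t4 = 1 XOR 0 = 1
t5 = 1 NOR 1 = 0

0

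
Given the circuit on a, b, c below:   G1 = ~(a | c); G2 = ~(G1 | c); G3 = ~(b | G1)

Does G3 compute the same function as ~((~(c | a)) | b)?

Yes

G1 = ~(a | c)
G3 = ~(b | G1) = ~(b | (~(a | c)))
At a=0, b=0, c=0: circuit gives 0, formula gives 0.
At a=0, b=0, c=1: circuit gives 1, formula gives 1.
Agrees on all 8 inputs.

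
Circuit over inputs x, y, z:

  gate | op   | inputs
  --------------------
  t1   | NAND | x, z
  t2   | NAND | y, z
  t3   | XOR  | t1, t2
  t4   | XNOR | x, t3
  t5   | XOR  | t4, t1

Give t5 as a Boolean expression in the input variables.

t1 = x NAND z
t2 = y NAND z
t3 = t1 XOR t2 = (x NAND z) XOR (y NAND z)
t4 = x XNOR t3 = x XNOR ((x NAND z) XOR (y NAND z))
t5 = t4 XOR t1 = (x XNOR ((x NAND z) XOR (y NAND z))) XOR (x NAND z)

(x XNOR ((x NAND z) XOR (y NAND z))) XOR (x NAND z)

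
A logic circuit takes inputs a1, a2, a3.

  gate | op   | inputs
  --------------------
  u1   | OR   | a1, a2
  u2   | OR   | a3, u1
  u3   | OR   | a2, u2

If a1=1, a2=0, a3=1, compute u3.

1

u1 = 1 OR 0 = 1
u2 = 1 OR 1 = 1
u3 = 0 OR 1 = 1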